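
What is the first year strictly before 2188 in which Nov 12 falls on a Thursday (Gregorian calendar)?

From one year to the next, a fixed date's weekday advances by 1, or by 2 when a Feb 29 lies between the two dates.
2188: November 12 is Wednesday.
2187: Monday (−2)
2186: Sunday (−1)
2185: Saturday (−1)
2184: Friday (−1)
2183: Wednesday (−2)
2182: Tuesday (−1)
2181: Monday (−1)
2180: Sunday (−1)
2179: Friday (−2)
2178: Thursday (−1)
Nov 12 falls on a Thursday in 2178.

2178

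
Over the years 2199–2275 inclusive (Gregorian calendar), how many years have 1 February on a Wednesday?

11

Track 1 February's weekday year by year (advancing +1, or +2 across a Feb 29):
  2199: Fri  2200: Sat (+1)  2201: Sun (+1)  2202: Mon (+1)  2203: Tue (+1)
  2204: Wed (+1) ✓  2205: Fri (+2)  2206: Sat (+1)  2207: Sun (+1)  2208: Mon (+1)
  2209: Wed (+2) ✓  2210: Thu (+1)  2211: Fri (+1)  2212: Sat (+1)  … (49 more years) …
  2262: Sat (+1)  2263: Sun (+1)  2264: Mon (+1)  2265: Wed (+2) ✓  2266: Thu (+1)
  2267: Fri (+1)  2268: Sat (+1)  2269: Mon (+2)  2270: Tue (+1)  2271: Wed (+1) ✓
  2272: Thu (+1)  2273: Sat (+2)  2274: Sun (+1)  2275: Mon (+1)
Wednesday years: 2204, 2209, 2215, 2226, 2232, 2237, 2243, 2254, 2260, 2265, 2271 — 11 in total.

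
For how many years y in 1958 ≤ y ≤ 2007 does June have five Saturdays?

14

June has 30 days; it has five Saturdays when Saturday falls among the first (month-length − 28) days — i.e. when June 1 is one of Saturday/Friday.
June 1 by year: 1958:Sun 1959:Mon 1960:Wed 1961:Thu 1962:Fri✓ 1963:Sat✓ 1964:Mon 1965:Tue 1966:Wed 1967:Thu 1968:Sat✓ 1969:Sun 1970:Mon 1971:Tue 1972:Thu …(20 more)… 1993:Tue 1994:Wed 1995:Thu 1996:Sat✓ 1997:Sun 1998:Mon 1999:Tue 2000:Thu 2001:Fri✓ 2002:Sat✓ 2003:Sun 2004:Tue 2005:Wed 2006:Thu 2007:Fri✓
Years with five Saturdays: 1962, 1963, 1968, 1973, 1974, 1979, 1984, 1985, 1990, 1991, 1996, 2001, 2002, 2007 → 14.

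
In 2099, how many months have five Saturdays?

4

A month of length L has five Saturdays iff its first Saturday is on day ≤ L−28 (so day 1–3 in a 31-day month, 1–2 in a 30-day month, day 1 in a leap February).
Checking each month of 2099: Jan starts Thu (31d) ✓; Feb starts Sun (28d); Mar starts Sun (31d); Apr starts Wed (30d); May starts Fri (31d) ✓; Jun starts Mon (30d); Jul starts Wed (31d); Aug starts Sat (31d) ✓; Sep starts Tue (30d); Oct starts Thu (31d) ✓; Nov starts Sun (30d); Dec starts Tue (31d).
Five-Saturday months: January, May, August, October → 4.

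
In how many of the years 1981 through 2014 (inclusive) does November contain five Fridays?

10

November has 30 days; it has five Fridays when Friday falls among the first (month-length − 28) days — i.e. when November 1 is one of Friday/Thursday.
November 1 by year: 1981:Sun 1982:Mon 1983:Tue 1984:Thu✓ 1985:Fri✓ 1986:Sat 1987:Sun 1988:Tue 1989:Wed 1990:Thu✓ 1991:Fri✓ 1992:Sun 1993:Mon 1994:Tue 1995:Wed …(4 more)… 2000:Wed 2001:Thu✓ 2002:Fri✓ 2003:Sat 2004:Mon 2005:Tue 2006:Wed 2007:Thu✓ 2008:Sat 2009:Sun 2010:Mon 2011:Tue 2012:Thu✓ 2013:Fri✓ 2014:Sat
Years with five Fridays: 1984, 1985, 1990, 1991, 1996, 2001, 2002, 2007, 2012, 2013 → 10.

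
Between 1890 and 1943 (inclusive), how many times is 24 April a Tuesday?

7

Track 24 April's weekday year by year (advancing +1, or +2 across a Feb 29):
  1890: Thu  1891: Fri (+1)  1892: Sun (+2)  1893: Mon (+1)  1894: Tue (+1) ✓
  1895: Wed (+1)  1896: Fri (+2)  1897: Sat (+1)  1898: Sun (+1)  1899: Mon (+1)
  1900: Tue (+1) ✓  1901: Wed (+1)  1902: Thu (+1)  1903: Fri (+1)  … (26 more years) …
  1930: Thu (+1)  1931: Fri (+1)  1932: Sun (+2)  1933: Mon (+1)  1934: Tue (+1) ✓
  1935: Wed (+1)  1936: Fri (+2)  1937: Sat (+1)  1938: Sun (+1)  1939: Mon (+1)
  1940: Wed (+2)  1941: Thu (+1)  1942: Fri (+1)  1943: Sat (+1)
Tuesday years: 1894, 1900, 1906, 1917, 1923, 1928, 1934 — 7 in total.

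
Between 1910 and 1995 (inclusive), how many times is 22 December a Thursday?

Track 22 December's weekday year by year (advancing +1, or +2 across a Feb 29):
  1910: Thu ✓  1911: Fri (+1)  1912: Sun (+2)  1913: Mon (+1)  1914: Tue (+1)
  1915: Wed (+1)  1916: Fri (+2)  1917: Sat (+1)  1918: Sun (+1)  1919: Mon (+1)
  1920: Wed (+2)  1921: Thu (+1) ✓  1922: Fri (+1)  1923: Sat (+1)  … (58 more years) …
  1982: Wed (+1)  1983: Thu (+1) ✓  1984: Sat (+2)  1985: Sun (+1)  1986: Mon (+1)
  1987: Tue (+1)  1988: Thu (+2) ✓  1989: Fri (+1)  1990: Sat (+1)  1991: Sun (+1)
  1992: Tue (+2)  1993: Wed (+1)  1994: Thu (+1) ✓  1995: Fri (+1)
Thursday years: 1910, 1921, 1927, 1932, 1938, 1949, 1955, 1960, 1966, 1977, 1983, 1988, 1994 — 13 in total.

13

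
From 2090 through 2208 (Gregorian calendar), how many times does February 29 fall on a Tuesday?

3

Leap years in 2090–2208: 28 of them.
Feb 29 weekday advances by 5 (mod 7) from one leap year to the next four years later (or differs when a century non-leap intervenes).
Leap-day weekdays: 2092:Fri 2096:Wed 2104:Fri 2108:Wed 2112:Mon 2116:Sat 2120:Thu 2124:Tue✓ 2128:Sun 2132:Fri 2136:Wed 2140:Mon 2144:Sat 2148:Thu 2152:Tue✓ 2156:Sun 2160:Fri 2164:Wed 2168:Mon 2172:Sat 2176:Thu 2180:Tue✓ 2184:Sun 2188:Fri 2192:Wed 2196:Mon 2204:Wed 2208:Mon
Tuesday: 2124, 2152, 2180 → 3.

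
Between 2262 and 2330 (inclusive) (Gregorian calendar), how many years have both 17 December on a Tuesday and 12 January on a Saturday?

8

Check each year's weekday for 17 December and 12 January:
  2262: Wed/Sun  2263: Thu/Mon  2264: Sat/Tue  2265: Sun/Thu  2266: Mon/Fri  2267: Tue/Sat ✓  2268: Thu/Sun  2269: Fri/Tue  2270: Sat/Wed  2271: Sun/Thu  2272: Tue/Fri  2273: Wed/Sun  2274: Thu/Mon  2275: Fri/Tue  …(41 more)…  2317: Mon/Fri  2318: Tue/Sat ✓  2319: Wed/Sun  2320: Fri/Mon  2321: Sat/Wed  2322: Sun/Thu  2323: Mon/Fri  2324: Wed/Sat  2325: Thu/Mon  2326: Fri/Tue  2327: Sat/Wed  2328: Mon/Thu  2329: Tue/Sat ✓  2330: Wed/Sun
Both conditions hold in: 2267, 2278, 2289, 2295, 2301, 2307, 2318, 2329 — 8.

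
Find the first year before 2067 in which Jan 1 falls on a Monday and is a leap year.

Jan 1 advances by 2 weekdays after a leap year and by 1 after a common year.
2067: Jan 1 is Saturday.
2066: Friday
2065: Thursday
2064: Tuesday (leap)
2063: Monday
2062: Sunday
2061: Saturday
2060: Thursday (leap)
2059: Wednesday
2058: Tuesday
2057: Monday
2056: Saturday (leap)
2055: Friday
2054: Thursday
2053: Wednesday
2052: Monday (leap)
2052 begins on a Monday and is a leap year.

2052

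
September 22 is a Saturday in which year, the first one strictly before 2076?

2074

From one year to the next, a fixed date's weekday advances by 1, or by 2 when a Feb 29 lies between the two dates.
2076: September 22 is Tuesday.
2075: Sunday (−2)
2074: Saturday (−1)
September 22 falls on a Saturday in 2074.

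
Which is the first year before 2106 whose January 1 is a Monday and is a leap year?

Jan 1 advances by 2 weekdays after a leap year and by 1 after a common year.
2106: Jan 1 is Friday.
2105: Thursday
2104: Tuesday (leap)
2103: Monday
2102: Sunday
2101: Saturday
2100: Friday
2099: Thursday
2098: Wednesday
2097: Tuesday
2096: Sunday (leap)
2095: Saturday
2094: Friday
2093: Thursday
2092: Tuesday (leap)
2091: Monday
2090: Sunday
2089: Saturday
2088: Thursday (leap)
2087: Wednesday
2086: Tuesday
2085: Monday
2084: Saturday (leap)
2083: Friday
2082: Thursday
2081: Wednesday
2080: Monday (leap)
2080 begins on a Monday and is a leap year.

2080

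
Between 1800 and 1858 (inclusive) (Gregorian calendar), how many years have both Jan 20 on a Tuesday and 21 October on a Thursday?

Check each year's weekday for Jan 20 and 21 October:
  1800: Mon/Tue  1801: Tue/Wed  1802: Wed/Thu  1803: Thu/Fri  1804: Fri/Sun  1805: Sun/Mon  1806: Mon/Tue  1807: Tue/Wed  1808: Wed/Fri  1809: Fri/Sat  1810: Sat/Sun  1811: Sun/Mon  1812: Mon/Wed  1813: Wed/Thu  …(31 more)…  1845: Mon/Tue  1846: Tue/Wed  1847: Wed/Thu  1848: Thu/Sat  1849: Sat/Sun  1850: Sun/Mon  1851: Mon/Tue  1852: Tue/Thu ✓  1853: Thu/Fri  1854: Fri/Sat  1855: Sat/Sun  1856: Sun/Tue  1857: Tue/Wed  1858: Wed/Thu
Both conditions hold in: 1824, 1852 — 2.

2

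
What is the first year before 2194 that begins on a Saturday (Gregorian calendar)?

2191

Jan 1 advances by 2 weekdays after a leap year and by 1 after a common year.
2194: Jan 1 is Wednesday.
2193: Tuesday
2192: Sunday (leap)
2191: Saturday
2191 begins on a Saturday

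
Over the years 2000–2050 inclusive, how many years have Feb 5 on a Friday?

Track Feb 5's weekday year by year (advancing +1, or +2 across a Feb 29):
  2000: Sat  2001: Mon (+2)  2002: Tue (+1)  2003: Wed (+1)  2004: Thu (+1)
  2005: Sat (+2)  2006: Sun (+1)  2007: Mon (+1)  2008: Tue (+1)  2009: Thu (+2)
  2010: Fri (+1) ✓  2011: Sat (+1)  2012: Sun (+1)  2013: Tue (+2)  … (23 more years) …
  2037: Thu (+2)  2038: Fri (+1) ✓  2039: Sat (+1)  2040: Sun (+1)  2041: Tue (+2)
  2042: Wed (+1)  2043: Thu (+1)  2044: Fri (+1) ✓  2045: Sun (+2)  2046: Mon (+1)
  2047: Tue (+1)  2048: Wed (+1)  2049: Fri (+2) ✓  2050: Sat (+1)
Friday years: 2010, 2016, 2021, 2027, 2038, 2044, 2049 — 7 in total.

7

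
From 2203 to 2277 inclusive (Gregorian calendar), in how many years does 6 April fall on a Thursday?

Track 6 April's weekday year by year (advancing +1, or +2 across a Feb 29):
  2203: Wed  2204: Fri (+2)  2205: Sat (+1)  2206: Sun (+1)  2207: Mon (+1)
  2208: Wed (+2)  2209: Thu (+1) ✓  2210: Fri (+1)  2211: Sat (+1)  2212: Mon (+2)
  2213: Tue (+1)  2214: Wed (+1)  2215: Thu (+1) ✓  2216: Sat (+2)  … (47 more years) …
  2264: Wed (+2)  2265: Thu (+1) ✓  2266: Fri (+1)  2267: Sat (+1)  2268: Mon (+2)
  2269: Tue (+1)  2270: Wed (+1)  2271: Thu (+1) ✓  2272: Sat (+2)  2273: Sun (+1)
  2274: Mon (+1)  2275: Tue (+1)  2276: Thu (+2) ✓  2277: Fri (+1)
Thursday years: 2209, 2215, 2220, 2226, 2237, 2243, 2248, 2254, 2265, 2271, 2276 — 11 in total.

11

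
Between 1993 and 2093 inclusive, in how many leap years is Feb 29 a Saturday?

Leap years in 1993–2093: 25 of them.
Feb 29 weekday advances by 5 (mod 7) from one leap year to the next four years later (or differs when a century non-leap intervenes).
Leap-day weekdays: 1996:Thu 2000:Tue 2004:Sun 2008:Fri 2012:Wed 2016:Mon 2020:Sat✓ 2024:Thu 2028:Tue 2032:Sun 2036:Fri 2040:Wed 2044:Mon 2048:Sat✓ 2052:Thu 2056:Tue 2060:Sun 2064:Fri 2068:Wed 2072:Mon 2076:Sat✓ 2080:Thu 2084:Tue 2088:Sun 2092:Fri
Saturday: 2020, 2048, 2076 → 3.

3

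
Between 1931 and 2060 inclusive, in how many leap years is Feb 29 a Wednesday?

4

Leap years in 1931–2060: 33 of them.
Feb 29 weekday advances by 5 (mod 7) from one leap year to the next four years later (or differs when a century non-leap intervenes).
Leap-day weekdays: 1932:Mon 1936:Sat 1940:Thu 1944:Tue 1948:Sun 1952:Fri 1956:Wed✓ 1960:Mon 1964:Sat 1968:Thu 1972:Tue 1976:Sun 1980:Fri …(7 more)… 2012:Wed✓ 2016:Mon 2020:Sat 2024:Thu 2028:Tue 2032:Sun 2036:Fri 2040:Wed✓ 2044:Mon 2048:Sat 2052:Thu 2056:Tue 2060:Sun
Wednesday: 1956, 1984, 2012, 2040 → 4.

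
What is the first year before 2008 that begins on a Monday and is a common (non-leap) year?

Jan 1 advances by 2 weekdays after a leap year and by 1 after a common year.
2008: Jan 1 is Tuesday (leap).
2007: Monday
2007 begins on a Monday and is a common year.

2007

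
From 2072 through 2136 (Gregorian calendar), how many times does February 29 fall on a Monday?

Leap years in 2072–2136: 16 of them.
Feb 29 weekday advances by 5 (mod 7) from one leap year to the next four years later (or differs when a century non-leap intervenes).
Leap-day weekdays: 2072:Mon✓ 2076:Sat 2080:Thu 2084:Tue 2088:Sun 2092:Fri 2096:Wed 2104:Fri 2108:Wed 2112:Mon✓ 2116:Sat 2120:Thu 2124:Tue 2128:Sun 2132:Fri 2136:Wed
Monday: 2072, 2112 → 2.

2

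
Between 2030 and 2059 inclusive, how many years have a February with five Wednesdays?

1

February has 28 days (29 in leap years); it has five Wednesdays when Wednesday falls among the first (month-length − 28) days — i.e. when February 1 is Wednesday in a leap year (never in a common year).
February 1 by year: 2030:Fri 2031:Sat 2032:Sun 2033:Tue 2034:Wed 2035:Thu 2036:Fri 2037:Sun 2038:Mon 2039:Tue 2040:Wed✓ 2041:Fri 2042:Sat 2043:Sun 2044:Mon 2045:Wed 2046:Thu 2047:Fri 2048:Sat 2049:Mon 2050:Tue 2051:Wed 2052:Thu 2053:Sat 2054:Sun 2055:Mon 2056:Tue 2057:Thu 2058:Fri 2059:Sat
Years with five Wednesdays: 2040 → 1.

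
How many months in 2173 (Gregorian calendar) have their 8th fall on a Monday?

Check the 8th of each month of 2173: Jan 8: Fri, Feb 8: Mon, Mar 8: Mon, Apr 8: Thu, May 8: Sat, Jun 8: Tue, Jul 8: Thu, Aug 8: Sun, Sep 8: Wed, Oct 8: Fri, Nov 8: Mon, Dec 8: Wed.
Monday occurs in February, March, November — 3 months.

3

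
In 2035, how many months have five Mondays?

5

A month of length L has five Mondays iff its first Monday is on day ≤ L−28 (so day 1–3 in a 31-day month, 1–2 in a 30-day month, day 1 in a leap February).
Checking each month of 2035: Jan starts Mon (31d) ✓; Feb starts Thu (28d); Mar starts Thu (31d); Apr starts Sun (30d) ✓; May starts Tue (31d); Jun starts Fri (30d); Jul starts Sun (31d) ✓; Aug starts Wed (31d); Sep starts Sat (30d); Oct starts Mon (31d) ✓; Nov starts Thu (30d); Dec starts Sat (31d) ✓.
Five-Monday months: January, April, July, October, December → 5.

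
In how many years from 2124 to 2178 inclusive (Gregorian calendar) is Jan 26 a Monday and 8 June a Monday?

Check each year's weekday for Jan 26 and 8 June:
  2124: Wed/Thu  2125: Fri/Fri  2126: Sat/Sat  2127: Sun/Sun  2128: Mon/Tue  2129: Wed/Wed  2130: Thu/Thu  2131: Fri/Fri  2132: Sat/Sun  2133: Mon/Mon ✓  2134: Tue/Tue  2135: Wed/Wed  2136: Thu/Fri  2137: Sat/Sat  …(27 more)…  2165: Sat/Sat  2166: Sun/Sun  2167: Mon/Mon ✓  2168: Tue/Wed  2169: Thu/Thu  2170: Fri/Fri  2171: Sat/Sat  2172: Sun/Mon  2173: Tue/Tue  2174: Wed/Wed  2175: Thu/Thu  2176: Fri/Sat  2177: Sun/Sun  2178: Mon/Mon ✓
Both conditions hold in: 2133, 2139, 2150, 2161, 2167, 2178 — 6.

6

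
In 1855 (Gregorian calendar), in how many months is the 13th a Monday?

1

Check the 13th of each month of 1855: Jan 13: Sat, Feb 13: Tue, Mar 13: Tue, Apr 13: Fri, May 13: Sun, Jun 13: Wed, Jul 13: Fri, Aug 13: Mon, Sep 13: Thu, Oct 13: Sat, Nov 13: Tue, Dec 13: Thu.
Monday occurs in August — 1 month.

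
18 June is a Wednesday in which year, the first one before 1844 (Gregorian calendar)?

From one year to the next, a fixed date's weekday advances by 1, or by 2 when a Feb 29 lies between the two dates.
1844: June 18 is Tuesday.
1843: Sunday (−2)
1842: Saturday (−1)
1841: Friday (−1)
1840: Thursday (−1)
1839: Tuesday (−2)
1838: Monday (−1)
1837: Sunday (−1)
1836: Saturday (−1)
1835: Thursday (−2)
1834: Wednesday (−1)
18 June falls on a Wednesday in 1834.

1834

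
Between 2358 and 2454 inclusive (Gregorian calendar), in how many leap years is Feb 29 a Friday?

Leap years in 2358–2454: 24 of them.
Feb 29 weekday advances by 5 (mod 7) from one leap year to the next four years later (or differs when a century non-leap intervenes).
Leap-day weekdays: 2360:Mon 2364:Sat 2368:Thu 2372:Tue 2376:Sun 2380:Fri✓ 2384:Wed 2388:Mon 2392:Sat 2396:Thu 2400:Tue 2404:Sun 2408:Fri✓ 2412:Wed 2416:Mon 2420:Sat 2424:Thu 2428:Tue 2432:Sun 2436:Fri✓ 2440:Wed 2444:Mon 2448:Sat 2452:Thu
Friday: 2380, 2408, 2436 → 3.

3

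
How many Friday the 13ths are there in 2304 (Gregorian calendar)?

1

Check the 13th of each month of 2304: Jan 13: Wed, Feb 13: Sat, Mar 13: Sun, Apr 13: Wed, May 13: Fri, Jun 13: Mon, Jul 13: Wed, Aug 13: Sat, Sep 13: Tue, Oct 13: Thu, Nov 13: Sun, Dec 13: Tue.
Friday occurs in May — 1 month.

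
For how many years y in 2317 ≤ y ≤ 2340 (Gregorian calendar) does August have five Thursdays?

11

August has 31 days; it has five Thursdays when Thursday falls among the first (month-length − 28) days — i.e. when August 1 is one of Thursday/Wednesday/Tuesday.
August 1 by year: 2317:Wed✓ 2318:Thu✓ 2319:Fri 2320:Sun 2321:Mon 2322:Tue✓ 2323:Wed✓ 2324:Fri 2325:Sat 2326:Sun 2327:Mon 2328:Wed✓ 2329:Thu✓ 2330:Fri 2331:Sat 2332:Mon 2333:Tue✓ 2334:Wed✓ 2335:Thu✓ 2336:Sat 2337:Sun 2338:Mon 2339:Tue✓ 2340:Thu✓
Years with five Thursdays: 2317, 2318, 2322, 2323, 2328, 2329, 2333, 2334, 2335, 2339, 2340 → 11.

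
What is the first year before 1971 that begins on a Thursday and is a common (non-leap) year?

1970

Jan 1 advances by 2 weekdays after a leap year and by 1 after a common year.
1971: Jan 1 is Friday.
1970: Thursday
1970 begins on a Thursday and is a common year.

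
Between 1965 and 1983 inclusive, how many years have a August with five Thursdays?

7

August has 31 days; it has five Thursdays when Thursday falls among the first (month-length − 28) days — i.e. when August 1 is one of Thursday/Wednesday/Tuesday.
August 1 by year: 1965:Sun 1966:Mon 1967:Tue✓ 1968:Thu✓ 1969:Fri 1970:Sat 1971:Sun 1972:Tue✓ 1973:Wed✓ 1974:Thu✓ 1975:Fri 1976:Sun 1977:Mon 1978:Tue✓ 1979:Wed✓ 1980:Fri 1981:Sat 1982:Sun 1983:Mon
Years with five Thursdays: 1967, 1968, 1972, 1973, 1974, 1978, 1979 → 7.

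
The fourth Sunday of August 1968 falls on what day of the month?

25

August 1, 1968 is a Thursday, so the first Sunday is the 4th.
The fourth Sunday is 4 + 21 = 25.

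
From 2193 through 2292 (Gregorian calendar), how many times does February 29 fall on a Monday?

Leap years in 2193–2292: 24 of them.
Feb 29 weekday advances by 5 (mod 7) from one leap year to the next four years later (or differs when a century non-leap intervenes).
Leap-day weekdays: 2196:Mon✓ 2204:Wed 2208:Mon✓ 2212:Sat 2216:Thu 2220:Tue 2224:Sun 2228:Fri 2232:Wed 2236:Mon✓ 2240:Sat 2244:Thu 2248:Tue 2252:Sun 2256:Fri 2260:Wed 2264:Mon✓ 2268:Sat 2272:Thu 2276:Tue 2280:Sun 2284:Fri 2288:Wed 2292:Mon✓
Monday: 2196, 2208, 2236, 2264, 2292 → 5.

5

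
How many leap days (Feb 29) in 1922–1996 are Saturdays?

Leap years in 1922–1996: 19 of them.
Feb 29 weekday advances by 5 (mod 7) from one leap year to the next four years later (or differs when a century non-leap intervenes).
Leap-day weekdays: 1924:Fri 1928:Wed 1932:Mon 1936:Sat✓ 1940:Thu 1944:Tue 1948:Sun 1952:Fri 1956:Wed 1960:Mon 1964:Sat✓ 1968:Thu 1972:Tue 1976:Sun 1980:Fri 1984:Wed 1988:Mon 1992:Sat✓ 1996:Thu
Saturday: 1936, 1964, 1992 → 3.

3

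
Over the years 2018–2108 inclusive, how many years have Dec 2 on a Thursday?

14

Track Dec 2's weekday year by year (advancing +1, or +2 across a Feb 29):
  2018: Sun  2019: Mon (+1)  2020: Wed (+2)  2021: Thu (+1) ✓  2022: Fri (+1)
  2023: Sat (+1)  2024: Mon (+2)  2025: Tue (+1)  2026: Wed (+1)  2027: Thu (+1) ✓
  2028: Sat (+2)  2029: Sun (+1)  2030: Mon (+1)  2031: Tue (+1)  … (63 more years) …
  2095: Fri (+1)  2096: Sun (+2)  2097: Mon (+1)  2098: Tue (+1)  2099: Wed (+1)
  2100: Thu (+1) ✓  2101: Fri (+1)  2102: Sat (+1)  2103: Sun (+1)  2104: Tue (+2)
  2105: Wed (+1)  2106: Thu (+1) ✓  2107: Fri (+1)  2108: Sun (+2)
Thursday years: 2021, 2027, 2032, 2038, 2049, 2055, 2060, 2066, 2077, 2083, 2088, 2094, 2100, 2106 — 14 in total.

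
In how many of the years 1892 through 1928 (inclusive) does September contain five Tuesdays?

9

September has 30 days; it has five Tuesdays when Tuesday falls among the first (month-length − 28) days — i.e. when September 1 is one of Tuesday/Monday.
September 1 by year: 1892:Thu 1893:Fri 1894:Sat 1895:Sun 1896:Tue✓ 1897:Wed 1898:Thu 1899:Fri 1900:Sat 1901:Sun 1902:Mon✓ 1903:Tue✓ 1904:Thu 1905:Fri 1906:Sat …(7 more)… 1914:Tue✓ 1915:Wed 1916:Fri 1917:Sat 1918:Sun 1919:Mon✓ 1920:Wed 1921:Thu 1922:Fri 1923:Sat 1924:Mon✓ 1925:Tue✓ 1926:Wed 1927:Thu 1928:Sat
Years with five Tuesdays: 1896, 1902, 1903, 1908, 1913, 1914, 1919, 1924, 1925 → 9.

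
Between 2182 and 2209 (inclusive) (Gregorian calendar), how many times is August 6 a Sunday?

3

Track August 6's weekday year by year (advancing +1, or +2 across a Feb 29):
  2182: Tue  2183: Wed (+1)  2184: Fri (+2)  2185: Sat (+1)  2186: Sun (+1) ✓
  2187: Mon (+1)  2188: Wed (+2)  2189: Thu (+1)  2190: Fri (+1)  2191: Sat (+1)
  2192: Mon (+2)  2193: Tue (+1)  2194: Wed (+1)  2195: Thu (+1)  2196: Sat (+2)
  2197: Sun (+1) ✓  2198: Mon (+1)  2199: Tue (+1)  2200: Wed (+1)  2201: Thu (+1)
  2202: Fri (+1)  2203: Sat (+1)  2204: Mon (+2)  2205: Tue (+1)  2206: Wed (+1)
  2207: Thu (+1)  2208: Sat (+2)  2209: Sun (+1) ✓
Sunday years: 2186, 2197, 2209 — 3 in total.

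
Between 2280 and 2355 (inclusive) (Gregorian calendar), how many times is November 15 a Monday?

11

Track November 15's weekday year by year (advancing +1, or +2 across a Feb 29):
  2280: Mon ✓  2281: Tue (+1)  2282: Wed (+1)  2283: Thu (+1)  2284: Sat (+2)
  2285: Sun (+1)  2286: Mon (+1) ✓  2287: Tue (+1)  2288: Thu (+2)  2289: Fri (+1)
  2290: Sat (+1)  2291: Sun (+1)  2292: Tue (+2)  2293: Wed (+1)  … (48 more years) …
  2342: Sun (+1)  2343: Mon (+1) ✓  2344: Wed (+2)  2345: Thu (+1)  2346: Fri (+1)
  2347: Sat (+1)  2348: Mon (+2) ✓  2349: Tue (+1)  2350: Wed (+1)  2351: Thu (+1)
  2352: Sat (+2)  2353: Sun (+1)  2354: Mon (+1) ✓  2355: Tue (+1)
Monday years: 2280, 2286, 2297, 2309, 2315, 2320, 2326, 2337, 2343, 2348, 2354 — 11 in total.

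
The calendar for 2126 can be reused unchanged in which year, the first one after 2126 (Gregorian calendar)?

2137

Two years share a calendar iff Jan 1 falls on the same weekday and both are leap or both are common. 2126: Jan 1 is Tuesday, common year.
2127: Jan 1 Wednesday, common
2128: Jan 1 Thursday, leap
2129: Jan 1 Saturday, common
2130: Jan 1 Sunday, common
2131: Jan 1 Monday, common
2132: Jan 1 Tuesday, leap
2133: Jan 1 Thursday, common
2134: Jan 1 Friday, common
2135: Jan 1 Saturday, common
2136: Jan 1 Sunday, leap
2137: Jan 1 Tuesday, common
2137 matches on both conditions.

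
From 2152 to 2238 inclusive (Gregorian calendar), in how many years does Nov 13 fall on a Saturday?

11

Track Nov 13's weekday year by year (advancing +1, or +2 across a Feb 29):
  2152: Mon  2153: Tue (+1)  2154: Wed (+1)  2155: Thu (+1)  2156: Sat (+2) ✓
  2157: Sun (+1)  2158: Mon (+1)  2159: Tue (+1)  2160: Thu (+2)  2161: Fri (+1)
  2162: Sat (+1) ✓  2163: Sun (+1)  2164: Tue (+2)  2165: Wed (+1)  … (59 more years) …
  2225: Sun (+1)  2226: Mon (+1)  2227: Tue (+1)  2228: Thu (+2)  2229: Fri (+1)
  2230: Sat (+1) ✓  2231: Sun (+1)  2232: Tue (+2)  2233: Wed (+1)  2234: Thu (+1)
  2235: Fri (+1)  2236: Sun (+2)  2237: Mon (+1)  2238: Tue (+1)
Saturday years: 2156, 2162, 2173, 2179, 2184, 2190, 2202, 2213, 2219, 2224, 2230 — 11 in total.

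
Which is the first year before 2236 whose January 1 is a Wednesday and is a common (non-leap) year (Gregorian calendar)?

Jan 1 advances by 2 weekdays after a leap year and by 1 after a common year.
2236: Jan 1 is Friday (leap).
2235: Thursday
2234: Wednesday
2234 begins on a Wednesday and is a common year.

2234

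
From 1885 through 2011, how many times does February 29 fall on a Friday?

Leap years in 1885–2011: 30 of them.
Feb 29 weekday advances by 5 (mod 7) from one leap year to the next four years later (or differs when a century non-leap intervenes).
Leap-day weekdays: 1888:Wed 1892:Mon 1896:Sat 1904:Mon 1908:Sat 1912:Thu 1916:Tue 1920:Sun 1924:Fri✓ 1928:Wed 1932:Mon 1936:Sat 1940:Thu …(4 more)… 1960:Mon 1964:Sat 1968:Thu 1972:Tue 1976:Sun 1980:Fri✓ 1984:Wed 1988:Mon 1992:Sat 1996:Thu 2000:Tue 2004:Sun 2008:Fri✓
Friday: 1924, 1952, 1980, 2008 → 4.

4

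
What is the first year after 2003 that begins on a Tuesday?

2008

Jan 1 advances by 2 weekdays after a leap year and by 1 after a common year.
2003: Jan 1 is Wednesday.
2004: Thursday (leap)
2005: Saturday
2006: Sunday
2007: Monday
2008: Tuesday (leap)
2008 begins on a Tuesday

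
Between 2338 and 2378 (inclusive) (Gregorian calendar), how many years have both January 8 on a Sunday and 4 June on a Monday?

1

Check each year's weekday for January 8 and 4 June:
  2338: Sat/Sat  2339: Sun/Sun  2340: Mon/Tue  2341: Wed/Wed  2342: Thu/Thu  2343: Fri/Fri  2344: Sat/Sun  2345: Mon/Mon  2346: Tue/Tue  2347: Wed/Wed  2348: Thu/Fri  2349: Sat/Sat  2350: Sun/Sun  2351: Mon/Mon  …(13 more)…  2365: Fri/Fri  2366: Sat/Sat  2367: Sun/Sun  2368: Mon/Tue  2369: Wed/Wed  2370: Thu/Thu  2371: Fri/Fri  2372: Sat/Sun  2373: Mon/Mon  2374: Tue/Tue  2375: Wed/Wed  2376: Thu/Fri  2377: Sat/Sat  2378: Sun/Sun
Both conditions hold in: 2356 — 1.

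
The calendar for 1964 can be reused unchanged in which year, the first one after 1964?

Two years share a calendar iff Jan 1 falls on the same weekday and both are leap or both are common. 1964: Jan 1 is Wednesday, leap year.
1965: Jan 1 Friday, common
1966: Jan 1 Saturday, common
1967: Jan 1 Sunday, common
1968: Jan 1 Monday, leap
1969: Jan 1 Wednesday, common
1970: Jan 1 Thursday, common
1971: Jan 1 Friday, common
1972: Jan 1 Saturday, leap
1973: Jan 1 Monday, common
1974: Jan 1 Tuesday, common
1975: Jan 1 Wednesday, common
1976: Jan 1 Thursday, leap
1977: Jan 1 Saturday, common
1978: Jan 1 Sunday, common
1979: Jan 1 Monday, common
1980: Jan 1 Tuesday, leap
1981: Jan 1 Thursday, common
1982: Jan 1 Friday, common
1983: Jan 1 Saturday, common
1984: Jan 1 Sunday, leap
1985: Jan 1 Tuesday, common
1986: Jan 1 Wednesday, common
1987: Jan 1 Thursday, common
1988: Jan 1 Friday, leap
1989: Jan 1 Sunday, common
1990: Jan 1 Monday, common
1991: Jan 1 Tuesday, common
1992: Jan 1 Wednesday, leap
1992 matches on both conditions.

1992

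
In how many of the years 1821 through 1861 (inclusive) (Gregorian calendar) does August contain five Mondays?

17

August has 31 days; it has five Mondays when Monday falls among the first (month-length − 28) days — i.e. when August 1 is one of Monday/Sunday/Saturday.
August 1 by year: 1821:Wed 1822:Thu 1823:Fri 1824:Sun✓ 1825:Mon✓ 1826:Tue 1827:Wed 1828:Fri 1829:Sat✓ 1830:Sun✓ 1831:Mon✓ 1832:Wed 1833:Thu 1834:Fri 1835:Sat✓ …(11 more)… 1847:Sun✓ 1848:Tue 1849:Wed 1850:Thu 1851:Fri 1852:Sun✓ 1853:Mon✓ 1854:Tue 1855:Wed 1856:Fri 1857:Sat✓ 1858:Sun✓ 1859:Mon✓ 1860:Wed 1861:Thu
Years with five Mondays: 1824, 1825, 1829, 1830, 1831, 1835, 1836, 1840, 1841, 1842, 1846, 1847, 1852, 1853, 1857, 1858, 1859 → 17.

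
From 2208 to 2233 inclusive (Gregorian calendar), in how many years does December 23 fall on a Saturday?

Track December 23's weekday year by year (advancing +1, or +2 across a Feb 29):
  2208: Fri  2209: Sat (+1) ✓  2210: Sun (+1)  2211: Mon (+1)  2212: Wed (+2)
  2213: Thu (+1)  2214: Fri (+1)  2215: Sat (+1) ✓  2216: Mon (+2)  2217: Tue (+1)
  2218: Wed (+1)  2219: Thu (+1)  2220: Sat (+2) ✓  2221: Sun (+1)  2222: Mon (+1)
  2223: Tue (+1)  2224: Thu (+2)  2225: Fri (+1)  2226: Sat (+1) ✓  2227: Sun (+1)
  2228: Tue (+2)  2229: Wed (+1)  2230: Thu (+1)  2231: Fri (+1)  2232: Sun (+2)
  2233: Mon (+1)
Saturday years: 2209, 2215, 2220, 2226 — 4 in total.

4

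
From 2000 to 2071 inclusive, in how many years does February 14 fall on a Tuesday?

Track February 14's weekday year by year (advancing +1, or +2 across a Feb 29):
  2000: Mon  2001: Wed (+2)  2002: Thu (+1)  2003: Fri (+1)  2004: Sat (+1)
  2005: Mon (+2)  2006: Tue (+1) ✓  2007: Wed (+1)  2008: Thu (+1)  2009: Sat (+2)
  2010: Sun (+1)  2011: Mon (+1)  2012: Tue (+1) ✓  2013: Thu (+2)  … (44 more years) …
  2058: Thu (+1)  2059: Fri (+1)  2060: Sat (+1)  2061: Mon (+2)  2062: Tue (+1) ✓
  2063: Wed (+1)  2064: Thu (+1)  2065: Sat (+2)  2066: Sun (+1)  2067: Mon (+1)
  2068: Tue (+1) ✓  2069: Thu (+2)  2070: Fri (+1)  2071: Sat (+1)
Tuesday years: 2006, 2012, 2017, 2023, 2034, 2040, 2045, 2051, 2062, 2068 — 10 in total.

10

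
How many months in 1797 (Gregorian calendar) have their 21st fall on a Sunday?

1

Check the 21st of each month of 1797: Jan 21: Sat, Feb 21: Tue, Mar 21: Tue, Apr 21: Fri, May 21: Sun, Jun 21: Wed, Jul 21: Fri, Aug 21: Mon, Sep 21: Thu, Oct 21: Sat, Nov 21: Tue, Dec 21: Thu.
Sunday occurs in May — 1 month.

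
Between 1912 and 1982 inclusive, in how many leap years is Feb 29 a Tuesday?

Leap years in 1912–1982: 18 of them.
Feb 29 weekday advances by 5 (mod 7) from one leap year to the next four years later (or differs when a century non-leap intervenes).
Leap-day weekdays: 1912:Thu 1916:Tue✓ 1920:Sun 1924:Fri 1928:Wed 1932:Mon 1936:Sat 1940:Thu 1944:Tue✓ 1948:Sun 1952:Fri 1956:Wed 1960:Mon 1964:Sat 1968:Thu 1972:Tue✓ 1976:Sun 1980:Fri
Tuesday: 1916, 1944, 1972 → 3.

3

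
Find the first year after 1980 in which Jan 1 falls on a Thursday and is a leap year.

Jan 1 advances by 2 weekdays after a leap year and by 1 after a common year.
1980: Jan 1 is Tuesday (leap).
1981: Thursday
1982: Friday
1983: Saturday
1984: Sunday (leap)
1985: Tuesday
1986: Wednesday
1987: Thursday
1988: Friday (leap)
1989: Sunday
1990: Monday
1991: Tuesday
1992: Wednesday (leap)
1993: Friday
1994: Saturday
1995: Sunday
1996: Monday (leap)
1997: Wednesday
1998: Thursday
1999: Friday
2000: Saturday (leap)
2001: Monday
2002: Tuesday
2003: Wednesday
2004: Thursday (leap)
2004 begins on a Thursday and is a leap year.

2004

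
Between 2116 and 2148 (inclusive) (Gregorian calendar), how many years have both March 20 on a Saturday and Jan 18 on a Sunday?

1

Check each year's weekday for March 20 and Jan 18:
  2116: Fri/Sat  2117: Sat/Mon  2118: Sun/Tue  2119: Mon/Wed  2120: Wed/Thu  2121: Thu/Sat  2122: Fri/Sun  2123: Sat/Mon  2124: Mon/Tue  2125: Tue/Thu  2126: Wed/Fri  2127: Thu/Sat  2128: Sat/Sun ✓  2129: Sun/Tue  …(5 more)…  2135: Sun/Tue  2136: Tue/Wed  2137: Wed/Fri  2138: Thu/Sat  2139: Fri/Sun  2140: Sun/Mon  2141: Mon/Wed  2142: Tue/Thu  2143: Wed/Fri  2144: Fri/Sat  2145: Sat/Mon  2146: Sun/Tue  2147: Mon/Wed  2148: Wed/Thu
Both conditions hold in: 2128 — 1.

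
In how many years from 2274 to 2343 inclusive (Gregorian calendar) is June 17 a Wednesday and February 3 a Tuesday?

8

Check each year's weekday for June 17 and February 3:
  2274: Wed/Tue ✓  2275: Thu/Wed  2276: Sat/Thu  2277: Sun/Sat  2278: Mon/Sun  2279: Tue/Mon  2280: Thu/Tue  2281: Fri/Thu  2282: Sat/Fri  2283: Sun/Sat  2284: Tue/Sun  2285: Wed/Tue ✓  2286: Thu/Wed  2287: Fri/Thu  …(42 more)…  2330: Tue/Mon  2331: Wed/Tue ✓  2332: Fri/Wed  2333: Sat/Fri  2334: Sun/Sat  2335: Mon/Sun  2336: Wed/Mon  2337: Thu/Wed  2338: Fri/Thu  2339: Sat/Fri  2340: Mon/Sat  2341: Tue/Mon  2342: Wed/Tue ✓  2343: Thu/Wed
Both conditions hold in: 2274, 2285, 2291, 2303, 2314, 2325, 2331, 2342 — 8.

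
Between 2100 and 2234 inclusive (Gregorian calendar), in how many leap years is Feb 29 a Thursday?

Leap years in 2100–2234: 32 of them.
Feb 29 weekday advances by 5 (mod 7) from one leap year to the next four years later (or differs when a century non-leap intervenes).
Leap-day weekdays: 2104:Fri 2108:Wed 2112:Mon 2116:Sat 2120:Thu✓ 2124:Tue 2128:Sun 2132:Fri 2136:Wed 2140:Mon 2144:Sat 2148:Thu✓ 2152:Tue …(6 more)… 2180:Tue 2184:Sun 2188:Fri 2192:Wed 2196:Mon 2204:Wed 2208:Mon 2212:Sat 2216:Thu✓ 2220:Tue 2224:Sun 2228:Fri 2232:Wed
Thursday: 2120, 2148, 2176, 2216 → 4.

4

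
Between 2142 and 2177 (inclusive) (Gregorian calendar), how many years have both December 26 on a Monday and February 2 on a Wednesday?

4

Check each year's weekday for December 26 and February 2:
  2142: Wed/Fri  2143: Thu/Sat  2144: Sat/Sun  2145: Sun/Tue  2146: Mon/Wed ✓  2147: Tue/Thu  2148: Thu/Fri  2149: Fri/Sun  2150: Sat/Mon  2151: Sun/Tue  2152: Tue/Wed  2153: Wed/Fri  2154: Thu/Sat  2155: Fri/Sun  …(8 more)…  2164: Wed/Thu  2165: Thu/Sat  2166: Fri/Sun  2167: Sat/Mon  2168: Mon/Tue  2169: Tue/Thu  2170: Wed/Fri  2171: Thu/Sat  2172: Sat/Sun  2173: Sun/Tue  2174: Mon/Wed ✓  2175: Tue/Thu  2176: Thu/Fri  2177: Fri/Sun
Both conditions hold in: 2146, 2157, 2163, 2174 — 4.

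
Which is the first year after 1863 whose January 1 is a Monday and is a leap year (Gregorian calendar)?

1872

Jan 1 advances by 2 weekdays after a leap year and by 1 after a common year.
1863: Jan 1 is Thursday.
1864: Friday (leap)
1865: Sunday
1866: Monday
1867: Tuesday
1868: Wednesday (leap)
1869: Friday
1870: Saturday
1871: Sunday
1872: Monday (leap)
1872 begins on a Monday and is a leap year.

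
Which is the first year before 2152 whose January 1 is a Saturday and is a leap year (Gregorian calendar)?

2124

Jan 1 advances by 2 weekdays after a leap year and by 1 after a common year.
2152: Jan 1 is Saturday (leap).
2151: Friday
2150: Thursday
2149: Wednesday
2148: Monday (leap)
2147: Sunday
2146: Saturday
2145: Friday
2144: Wednesday (leap)
2143: Tuesday
2142: Monday
2141: Sunday
2140: Friday (leap)
2139: Thursday
2138: Wednesday
2137: Tuesday
2136: Sunday (leap)
2135: Saturday
2134: Friday
2133: Thursday
2132: Tuesday (leap)
2131: Monday
2130: Sunday
2129: Saturday
2128: Thursday (leap)
2127: Wednesday
2126: Tuesday
2125: Monday
2124: Saturday (leap)
2124 begins on a Saturday and is a leap year.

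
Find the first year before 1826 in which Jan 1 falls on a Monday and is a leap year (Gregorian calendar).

Jan 1 advances by 2 weekdays after a leap year and by 1 after a common year.
1826: Jan 1 is Sunday.
1825: Saturday
1824: Thursday (leap)
1823: Wednesday
1822: Tuesday
1821: Monday
1820: Saturday (leap)
1819: Friday
1818: Thursday
1817: Wednesday
1816: Monday (leap)
1816 begins on a Monday and is a leap year.

1816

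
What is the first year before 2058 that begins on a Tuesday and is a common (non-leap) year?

2047

Jan 1 advances by 2 weekdays after a leap year and by 1 after a common year.
2058: Jan 1 is Tuesday.
2057: Monday
2056: Saturday (leap)
2055: Friday
2054: Thursday
2053: Wednesday
2052: Monday (leap)
2051: Sunday
2050: Saturday
2049: Friday
2048: Wednesday (leap)
2047: Tuesday
2047 begins on a Tuesday and is a common year.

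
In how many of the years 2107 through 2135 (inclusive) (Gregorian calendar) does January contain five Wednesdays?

12

January has 31 days; it has five Wednesdays when Wednesday falls among the first (month-length − 28) days — i.e. when January 1 is one of Wednesday/Tuesday/Monday.
January 1 by year: 2107:Sat 2108:Sun 2109:Tue✓ 2110:Wed✓ 2111:Thu 2112:Fri 2113:Sun 2114:Mon✓ 2115:Tue✓ 2116:Wed✓ 2117:Fri 2118:Sat 2119:Sun 2120:Mon✓ 2121:Wed✓ 2122:Thu 2123:Fri 2124:Sat 2125:Mon✓ 2126:Tue✓ 2127:Wed✓ 2128:Thu 2129:Sat 2130:Sun 2131:Mon✓ 2132:Tue✓ 2133:Thu 2134:Fri 2135:Sat
Years with five Wednesdays: 2109, 2110, 2114, 2115, 2116, 2120, 2121, 2125, 2126, 2127, 2131, 2132 → 12.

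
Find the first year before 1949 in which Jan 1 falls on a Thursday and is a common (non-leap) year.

1942

Jan 1 advances by 2 weekdays after a leap year and by 1 after a common year.
1949: Jan 1 is Saturday.
1948: Thursday (leap)
1947: Wednesday
1946: Tuesday
1945: Monday
1944: Saturday (leap)
1943: Friday
1942: Thursday
1942 begins on a Thursday and is a common year.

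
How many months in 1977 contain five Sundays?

4

A month of length L has five Sundays iff its first Sunday is on day ≤ L−28 (so day 1–3 in a 31-day month, 1–2 in a 30-day month, day 1 in a leap February).
Checking each month of 1977: Jan starts Sat (31d) ✓; Feb starts Tue (28d); Mar starts Tue (31d); Apr starts Fri (30d); May starts Sun (31d) ✓; Jun starts Wed (30d); Jul starts Fri (31d) ✓; Aug starts Mon (31d); Sep starts Thu (30d); Oct starts Sat (31d) ✓; Nov starts Tue (30d); Dec starts Thu (31d).
Five-Sunday months: January, May, July, October → 4.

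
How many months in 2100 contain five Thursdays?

A month of length L has five Thursdays iff its first Thursday is on day ≤ L−28 (so day 1–3 in a 31-day month, 1–2 in a 30-day month, day 1 in a leap February).
Checking each month of 2100: Jan starts Fri (31d); Feb starts Mon (28d); Mar starts Mon (31d); Apr starts Thu (30d) ✓; May starts Sat (31d); Jun starts Tue (30d); Jul starts Thu (31d) ✓; Aug starts Sun (31d); Sep starts Wed (30d) ✓; Oct starts Fri (31d); Nov starts Mon (30d); Dec starts Wed (31d) ✓.
Five-Thursday months: April, July, September, December → 4.

4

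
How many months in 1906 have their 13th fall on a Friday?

Check the 13th of each month of 1906: Jan 13: Sat, Feb 13: Tue, Mar 13: Tue, Apr 13: Fri, May 13: Sun, Jun 13: Wed, Jul 13: Fri, Aug 13: Mon, Sep 13: Thu, Oct 13: Sat, Nov 13: Tue, Dec 13: Thu.
Friday occurs in April, July — 2 months.

2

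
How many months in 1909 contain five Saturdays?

A month of length L has five Saturdays iff its first Saturday is on day ≤ L−28 (so day 1–3 in a 31-day month, 1–2 in a 30-day month, day 1 in a leap February).
Checking each month of 1909: Jan starts Fri (31d) ✓; Feb starts Mon (28d); Mar starts Mon (31d); Apr starts Thu (30d); May starts Sat (31d) ✓; Jun starts Tue (30d); Jul starts Thu (31d) ✓; Aug starts Sun (31d); Sep starts Wed (30d); Oct starts Fri (31d) ✓; Nov starts Mon (30d); Dec starts Wed (31d).
Five-Saturday months: January, May, July, October → 4.

4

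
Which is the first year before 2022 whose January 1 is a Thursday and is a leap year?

Jan 1 advances by 2 weekdays after a leap year and by 1 after a common year.
2022: Jan 1 is Saturday.
2021: Friday
2020: Wednesday (leap)
2019: Tuesday
2018: Monday
2017: Sunday
2016: Friday (leap)
2015: Thursday
2014: Wednesday
2013: Tuesday
2012: Sunday (leap)
2011: Saturday
2010: Friday
2009: Thursday
2008: Tuesday (leap)
2007: Monday
2006: Sunday
2005: Saturday
2004: Thursday (leap)
2004 begins on a Thursday and is a leap year.

2004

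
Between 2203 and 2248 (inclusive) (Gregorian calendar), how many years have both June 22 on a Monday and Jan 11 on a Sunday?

5

Check each year's weekday for June 22 and Jan 11:
  2203: Wed/Tue  2204: Fri/Wed  2205: Sat/Fri  2206: Sun/Sat  2207: Mon/Sun ✓  2208: Wed/Mon  2209: Thu/Wed  2210: Fri/Thu  2211: Sat/Fri  2212: Mon/Sat  2213: Tue/Mon  2214: Wed/Tue  2215: Thu/Wed  2216: Sat/Thu  …(18 more)…  2235: Mon/Sun ✓  2236: Wed/Mon  2237: Thu/Wed  2238: Fri/Thu  2239: Sat/Fri  2240: Mon/Sat  2241: Tue/Mon  2242: Wed/Tue  2243: Thu/Wed  2244: Sat/Thu  2245: Sun/Sat  2246: Mon/Sun ✓  2247: Tue/Mon  2248: Thu/Tue
Both conditions hold in: 2207, 2218, 2229, 2235, 2246 — 5.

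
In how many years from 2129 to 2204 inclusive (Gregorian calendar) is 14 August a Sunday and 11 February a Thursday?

Check each year's weekday for 14 August and 11 February:
  2129: Sun/Fri  2130: Mon/Sat  2131: Tue/Sun  2132: Thu/Mon  2133: Fri/Wed  2134: Sat/Thu  2135: Sun/Fri  2136: Tue/Sat  2137: Wed/Mon  2138: Thu/Tue  2139: Fri/Wed  2140: Sun/Thu ✓  2141: Mon/Sat  2142: Tue/Sun  …(48 more)…  2191: Sun/Fri  2192: Tue/Sat  2193: Wed/Mon  2194: Thu/Tue  2195: Fri/Wed  2196: Sun/Thu ✓  2197: Mon/Sat  2198: Tue/Sun  2199: Wed/Mon  2200: Thu/Tue  2201: Fri/Wed  2202: Sat/Thu  2203: Sun/Fri  2204: Tue/Sat
Both conditions hold in: 2140, 2168, 2196 — 3.

3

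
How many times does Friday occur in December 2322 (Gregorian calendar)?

5

December 2322 has 31 days and begins on Friday.
The first Friday is December 1.
Fridays fall on 1, 8, 15, 22, 29 — that's 5.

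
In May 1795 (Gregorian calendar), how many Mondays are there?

4

May 1795 has 31 days and begins on Friday.
The first Monday is May 4.
Mondays fall on 4, 11, 18, 25 — that's 4.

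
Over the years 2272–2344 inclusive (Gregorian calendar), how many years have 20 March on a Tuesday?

10

Track 20 March's weekday year by year (advancing +1, or +2 across a Feb 29):
  2272: Wed  2273: Thu (+1)  2274: Fri (+1)  2275: Sat (+1)  2276: Mon (+2)
  2277: Tue (+1) ✓  2278: Wed (+1)  2279: Thu (+1)  2280: Sat (+2)  2281: Sun (+1)
  2282: Mon (+1)  2283: Tue (+1) ✓  2284: Thu (+2)  2285: Fri (+1)  … (45 more years) …
  2331: Fri (+1)  2332: Sun (+2)  2333: Mon (+1)  2334: Tue (+1) ✓  2335: Wed (+1)
  2336: Fri (+2)  2337: Sat (+1)  2338: Sun (+1)  2339: Mon (+1)  2340: Wed (+2)
  2341: Thu (+1)  2342: Fri (+1)  2343: Sat (+1)  2344: Mon (+2)
Tuesday years: 2277, 2283, 2288, 2294, 2300, 2306, 2317, 2323, 2328, 2334 — 10 in total.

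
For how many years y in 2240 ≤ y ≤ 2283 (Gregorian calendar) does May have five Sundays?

May has 31 days; it has five Sundays when Sunday falls among the first (month-length − 28) days — i.e. when May 1 is one of Sunday/Saturday/Friday.
May 1 by year: 2240:Fri✓ 2241:Sat✓ 2242:Sun✓ 2243:Mon 2244:Wed 2245:Thu 2246:Fri✓ 2247:Sat✓ 2248:Mon 2249:Tue 2250:Wed 2251:Thu 2252:Sat✓ 2253:Sun✓ 2254:Mon …(14 more)… 2269:Sat✓ 2270:Sun✓ 2271:Mon 2272:Wed 2273:Thu 2274:Fri✓ 2275:Sat✓ 2276:Mon 2277:Tue 2278:Wed 2279:Thu 2280:Sat✓ 2281:Sun✓ 2282:Mon 2283:Tue
Years with five Sundays: 2240, 2241, 2242, 2246, 2247, 2252, 2253, 2257, 2258, 2259, 2263, 2264, 2268, 2269, 2270, 2274, 2275, 2280, 2281 → 19.

19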